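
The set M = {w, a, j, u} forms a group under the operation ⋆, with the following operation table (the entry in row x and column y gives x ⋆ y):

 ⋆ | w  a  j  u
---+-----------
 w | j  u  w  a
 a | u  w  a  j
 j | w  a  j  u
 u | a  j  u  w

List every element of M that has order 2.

{w}

Identity is j. Compute the order of each non-identity element by repeated multiplication:
  w: w → j  (order 2)
  a: a → w → u → j  (order 4)
  u: u → w → a → j  (order 4)
Elements of order 2: {w}.
(Structurally, M here is isomorphic to the cyclic group Z_4.)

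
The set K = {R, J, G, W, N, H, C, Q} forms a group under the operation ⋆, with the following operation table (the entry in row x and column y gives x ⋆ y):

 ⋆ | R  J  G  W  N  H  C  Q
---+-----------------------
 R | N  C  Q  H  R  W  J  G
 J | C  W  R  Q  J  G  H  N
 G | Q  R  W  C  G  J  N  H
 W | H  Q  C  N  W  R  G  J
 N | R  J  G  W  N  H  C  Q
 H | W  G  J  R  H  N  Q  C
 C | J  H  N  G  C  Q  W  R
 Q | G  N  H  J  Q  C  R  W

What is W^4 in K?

N

W^1 = W
W^2 = W ⋆ W = N
W^3 = N ⋆ W = W
W^4 = W ⋆ W = N
(Structurally, K here is isomorphic to Z_2 x Z_4.)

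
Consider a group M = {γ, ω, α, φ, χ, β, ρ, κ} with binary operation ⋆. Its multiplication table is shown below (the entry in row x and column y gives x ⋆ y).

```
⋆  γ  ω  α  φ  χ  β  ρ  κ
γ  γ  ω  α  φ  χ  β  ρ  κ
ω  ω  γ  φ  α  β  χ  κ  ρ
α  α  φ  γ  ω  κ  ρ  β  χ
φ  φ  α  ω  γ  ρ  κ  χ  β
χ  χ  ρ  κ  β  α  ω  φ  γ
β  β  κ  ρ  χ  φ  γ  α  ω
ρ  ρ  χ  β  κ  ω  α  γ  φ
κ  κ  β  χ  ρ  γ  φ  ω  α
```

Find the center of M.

{α, γ}

An element z is central iff its row equals its column in the table.
For ρ: ρ ⋆ χ = ω ≠ φ = χ ⋆ ρ, so ρ ∉ Z.
Checking each element this way leaves Z(M) = {α, γ}.
(Structurally, M here is isomorphic to the dihedral group D_4.)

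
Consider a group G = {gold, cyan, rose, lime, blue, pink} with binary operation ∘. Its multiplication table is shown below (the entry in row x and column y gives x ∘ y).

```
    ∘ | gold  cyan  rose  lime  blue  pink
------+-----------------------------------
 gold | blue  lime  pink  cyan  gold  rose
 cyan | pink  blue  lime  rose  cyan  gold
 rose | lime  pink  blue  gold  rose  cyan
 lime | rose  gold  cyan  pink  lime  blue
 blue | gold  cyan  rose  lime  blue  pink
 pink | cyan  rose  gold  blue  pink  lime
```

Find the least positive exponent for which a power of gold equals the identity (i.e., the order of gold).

2

The identity element is blue (its row matches the header).
gold^1 = gold
gold^2 = gold ∘ gold = blue
The first power of gold equal to the identity is gold^2, so ord(gold) = 2.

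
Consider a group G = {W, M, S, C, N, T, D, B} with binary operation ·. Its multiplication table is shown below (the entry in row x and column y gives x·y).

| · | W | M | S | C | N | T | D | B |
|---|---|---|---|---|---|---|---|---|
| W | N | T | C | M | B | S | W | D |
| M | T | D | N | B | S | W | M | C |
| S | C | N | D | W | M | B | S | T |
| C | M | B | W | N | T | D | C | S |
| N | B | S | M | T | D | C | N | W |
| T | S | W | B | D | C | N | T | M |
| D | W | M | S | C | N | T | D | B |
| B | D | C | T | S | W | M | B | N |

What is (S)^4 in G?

S^1 = S
S^2 = S·S = D
S^3 = D·S = S
S^4 = S·S = D

D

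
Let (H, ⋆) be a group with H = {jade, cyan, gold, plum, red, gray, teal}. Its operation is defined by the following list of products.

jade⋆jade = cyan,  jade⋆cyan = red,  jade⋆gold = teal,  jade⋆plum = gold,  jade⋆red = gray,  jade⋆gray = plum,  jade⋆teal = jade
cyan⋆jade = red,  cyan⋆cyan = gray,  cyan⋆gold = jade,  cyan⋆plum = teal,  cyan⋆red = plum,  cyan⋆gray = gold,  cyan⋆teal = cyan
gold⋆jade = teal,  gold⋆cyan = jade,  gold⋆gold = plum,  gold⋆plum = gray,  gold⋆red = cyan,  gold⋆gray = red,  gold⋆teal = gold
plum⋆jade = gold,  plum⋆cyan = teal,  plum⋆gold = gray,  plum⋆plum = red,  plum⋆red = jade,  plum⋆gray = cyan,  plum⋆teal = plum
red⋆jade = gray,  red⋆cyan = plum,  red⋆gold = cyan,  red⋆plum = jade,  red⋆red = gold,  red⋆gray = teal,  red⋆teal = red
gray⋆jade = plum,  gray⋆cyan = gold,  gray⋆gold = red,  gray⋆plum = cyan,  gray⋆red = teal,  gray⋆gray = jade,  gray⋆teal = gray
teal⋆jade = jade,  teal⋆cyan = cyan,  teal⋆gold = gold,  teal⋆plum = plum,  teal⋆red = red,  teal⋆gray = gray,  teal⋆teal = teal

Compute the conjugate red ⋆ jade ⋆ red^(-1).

The identity is teal. In row red, the entry teal sits in column gray, so red^(-1) = gray.
red ⋆ jade = gray
gray ⋆ gray = jade
(Structurally, H here is isomorphic to the cyclic group Z_7.)

jade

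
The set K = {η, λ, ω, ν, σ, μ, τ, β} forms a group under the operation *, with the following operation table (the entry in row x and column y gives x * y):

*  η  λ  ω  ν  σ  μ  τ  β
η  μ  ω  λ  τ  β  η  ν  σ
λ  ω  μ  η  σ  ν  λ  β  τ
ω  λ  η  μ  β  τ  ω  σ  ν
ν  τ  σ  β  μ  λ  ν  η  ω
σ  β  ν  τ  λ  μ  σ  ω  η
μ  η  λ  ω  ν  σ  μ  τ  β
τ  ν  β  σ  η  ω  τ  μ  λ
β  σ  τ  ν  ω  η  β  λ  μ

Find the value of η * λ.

ω

Read row η, column λ: η * λ = ω.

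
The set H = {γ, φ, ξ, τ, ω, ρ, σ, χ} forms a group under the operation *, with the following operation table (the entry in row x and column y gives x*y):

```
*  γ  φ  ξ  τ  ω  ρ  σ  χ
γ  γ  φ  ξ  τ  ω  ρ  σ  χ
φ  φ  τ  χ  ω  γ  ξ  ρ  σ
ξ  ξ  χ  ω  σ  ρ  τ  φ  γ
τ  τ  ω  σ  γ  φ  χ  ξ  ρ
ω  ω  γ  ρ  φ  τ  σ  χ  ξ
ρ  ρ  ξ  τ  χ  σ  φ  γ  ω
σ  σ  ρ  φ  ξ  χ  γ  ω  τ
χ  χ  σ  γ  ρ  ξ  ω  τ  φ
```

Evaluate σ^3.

χ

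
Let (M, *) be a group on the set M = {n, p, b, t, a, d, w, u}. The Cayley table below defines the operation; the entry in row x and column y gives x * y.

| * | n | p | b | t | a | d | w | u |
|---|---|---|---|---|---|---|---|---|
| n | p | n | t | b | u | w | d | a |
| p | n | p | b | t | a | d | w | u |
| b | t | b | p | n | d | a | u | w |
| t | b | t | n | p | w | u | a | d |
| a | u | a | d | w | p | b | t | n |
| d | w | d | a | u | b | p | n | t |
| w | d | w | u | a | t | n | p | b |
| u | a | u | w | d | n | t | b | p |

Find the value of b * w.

u

Read row b, column w: b * w = u.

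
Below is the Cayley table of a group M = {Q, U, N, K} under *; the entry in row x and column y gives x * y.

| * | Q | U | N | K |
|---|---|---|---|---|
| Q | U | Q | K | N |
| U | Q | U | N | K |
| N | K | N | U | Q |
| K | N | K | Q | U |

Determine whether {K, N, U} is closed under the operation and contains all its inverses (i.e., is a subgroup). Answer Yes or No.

N * K = Q, which is not in {K, N, U}.
The subset is not closed under *, so it is not a subgroup.

No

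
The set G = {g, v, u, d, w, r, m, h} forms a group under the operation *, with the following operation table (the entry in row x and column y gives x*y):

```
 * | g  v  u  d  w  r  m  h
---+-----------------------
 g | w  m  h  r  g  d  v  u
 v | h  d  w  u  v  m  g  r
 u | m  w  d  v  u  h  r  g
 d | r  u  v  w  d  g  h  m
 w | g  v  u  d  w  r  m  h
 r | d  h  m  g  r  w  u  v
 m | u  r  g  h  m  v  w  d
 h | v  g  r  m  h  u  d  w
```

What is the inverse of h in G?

First locate the identity: row w matches the header, so w is the identity.
Scan row h for w: h*h = w. Hence h^(-1) = h.

h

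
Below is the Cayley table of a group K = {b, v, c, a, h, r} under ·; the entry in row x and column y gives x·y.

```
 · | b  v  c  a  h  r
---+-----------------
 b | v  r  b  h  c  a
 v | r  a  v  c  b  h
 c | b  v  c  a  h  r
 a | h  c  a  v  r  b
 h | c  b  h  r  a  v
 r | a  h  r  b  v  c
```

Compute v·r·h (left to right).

v·r = h
h·h = a

a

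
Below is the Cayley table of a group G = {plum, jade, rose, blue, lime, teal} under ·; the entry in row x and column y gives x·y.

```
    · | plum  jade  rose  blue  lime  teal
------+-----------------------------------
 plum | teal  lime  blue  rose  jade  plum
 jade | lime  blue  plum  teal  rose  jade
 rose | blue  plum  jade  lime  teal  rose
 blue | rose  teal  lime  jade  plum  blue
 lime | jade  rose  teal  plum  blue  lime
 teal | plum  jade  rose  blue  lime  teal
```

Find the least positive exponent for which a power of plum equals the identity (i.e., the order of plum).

2

The identity element is teal (its row matches the header).
plum^1 = plum
plum^2 = plum·plum = teal
The first power of plum equal to the identity is plum^2, so ord(plum) = 2.
(Structurally, G here is isomorphic to the cyclic group Z_6.)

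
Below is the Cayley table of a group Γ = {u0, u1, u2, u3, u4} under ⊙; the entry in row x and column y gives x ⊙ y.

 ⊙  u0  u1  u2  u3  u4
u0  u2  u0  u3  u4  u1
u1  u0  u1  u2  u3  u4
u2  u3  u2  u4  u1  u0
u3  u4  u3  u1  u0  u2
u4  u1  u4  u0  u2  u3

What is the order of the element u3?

The identity element is u1 (its row matches the header).
u3^1 = u3
u3^2 = u3 ⊙ u3 = u0
u3^3 = u0 ⊙ u3 = u4
u3^4 = u4 ⊙ u3 = u2
u3^5 = u2 ⊙ u3 = u1
The first power of u3 equal to the identity is u3^5, so ord(u3) = 5.

5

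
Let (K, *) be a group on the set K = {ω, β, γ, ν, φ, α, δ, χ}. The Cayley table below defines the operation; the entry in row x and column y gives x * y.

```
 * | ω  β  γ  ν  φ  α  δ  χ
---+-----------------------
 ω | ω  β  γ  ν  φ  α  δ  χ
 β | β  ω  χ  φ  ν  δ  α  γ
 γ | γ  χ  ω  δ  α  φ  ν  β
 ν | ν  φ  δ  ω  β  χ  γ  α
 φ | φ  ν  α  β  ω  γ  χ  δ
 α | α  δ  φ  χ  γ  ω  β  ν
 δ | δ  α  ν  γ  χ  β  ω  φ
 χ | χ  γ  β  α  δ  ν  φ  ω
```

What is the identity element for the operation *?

The identity e satisfies e * x = x for all x, so its row in the table reproduces the column headers.
Row ω reads: ω, β, γ, ν, φ, α, δ, χ — exactly the header order. So ω is the identity.

ω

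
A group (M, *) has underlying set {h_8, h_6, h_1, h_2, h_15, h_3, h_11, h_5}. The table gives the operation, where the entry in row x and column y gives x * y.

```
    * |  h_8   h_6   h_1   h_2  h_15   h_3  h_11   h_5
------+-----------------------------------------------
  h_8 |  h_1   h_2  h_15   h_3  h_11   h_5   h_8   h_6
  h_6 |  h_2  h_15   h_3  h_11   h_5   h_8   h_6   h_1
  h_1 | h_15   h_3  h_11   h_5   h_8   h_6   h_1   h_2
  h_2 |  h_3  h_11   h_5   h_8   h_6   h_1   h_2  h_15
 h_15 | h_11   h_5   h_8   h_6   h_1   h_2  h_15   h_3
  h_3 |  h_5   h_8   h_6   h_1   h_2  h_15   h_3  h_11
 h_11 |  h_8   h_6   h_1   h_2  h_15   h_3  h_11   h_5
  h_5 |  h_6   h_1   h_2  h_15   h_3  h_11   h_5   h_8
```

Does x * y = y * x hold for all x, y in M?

Check whether the table is symmetric across its main diagonal.
Every entry (row x, col y) equals the entry (row y, col x), so M is abelian.

Yes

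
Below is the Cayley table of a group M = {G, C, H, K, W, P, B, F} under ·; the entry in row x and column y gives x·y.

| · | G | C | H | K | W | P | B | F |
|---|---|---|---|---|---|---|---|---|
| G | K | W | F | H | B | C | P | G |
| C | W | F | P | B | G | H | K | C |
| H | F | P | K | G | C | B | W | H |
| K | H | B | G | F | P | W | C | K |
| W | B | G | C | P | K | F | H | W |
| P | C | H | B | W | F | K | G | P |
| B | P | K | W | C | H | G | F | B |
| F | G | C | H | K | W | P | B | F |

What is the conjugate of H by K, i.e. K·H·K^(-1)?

H

The identity is F. In row K, the entry F sits in column K, so K^(-1) = K.
K·H = G
G·K = H
(Structurally, M here is isomorphic to Z_2 x Z_4.)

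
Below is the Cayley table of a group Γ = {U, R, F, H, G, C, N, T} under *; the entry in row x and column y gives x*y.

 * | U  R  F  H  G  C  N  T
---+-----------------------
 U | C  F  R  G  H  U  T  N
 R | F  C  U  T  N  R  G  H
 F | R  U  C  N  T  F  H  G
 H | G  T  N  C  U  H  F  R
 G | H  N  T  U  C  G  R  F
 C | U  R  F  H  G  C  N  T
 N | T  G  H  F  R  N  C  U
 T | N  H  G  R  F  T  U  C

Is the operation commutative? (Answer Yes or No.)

Check whether the table is symmetric across its main diagonal.
Every entry (row x, col y) equals the entry (row y, col x), so Γ is abelian.

Yes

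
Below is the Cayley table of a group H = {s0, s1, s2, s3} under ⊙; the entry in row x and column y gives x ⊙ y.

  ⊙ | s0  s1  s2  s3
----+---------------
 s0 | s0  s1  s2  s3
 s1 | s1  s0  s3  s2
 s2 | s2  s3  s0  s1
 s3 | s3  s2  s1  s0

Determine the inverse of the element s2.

First locate the identity: row s0 matches the header, so s0 is the identity.
Scan row s2 for s0: s2 ⊙ s2 = s0. Hence s2^(-1) = s2.

s2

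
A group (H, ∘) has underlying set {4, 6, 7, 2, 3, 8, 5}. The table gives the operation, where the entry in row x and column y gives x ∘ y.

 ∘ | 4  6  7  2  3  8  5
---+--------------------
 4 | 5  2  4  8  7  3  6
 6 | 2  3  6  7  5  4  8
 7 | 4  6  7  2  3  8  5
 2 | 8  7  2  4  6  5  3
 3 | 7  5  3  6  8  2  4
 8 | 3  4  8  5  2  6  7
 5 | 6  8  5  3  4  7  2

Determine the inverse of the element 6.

First locate the identity: row 7 matches the header, so 7 is the identity.
Scan row 6 for 7: 6 ∘ 2 = 7. Hence 6^(-1) = 2.
(Structurally, H here is isomorphic to the cyclic group Z_7.)

2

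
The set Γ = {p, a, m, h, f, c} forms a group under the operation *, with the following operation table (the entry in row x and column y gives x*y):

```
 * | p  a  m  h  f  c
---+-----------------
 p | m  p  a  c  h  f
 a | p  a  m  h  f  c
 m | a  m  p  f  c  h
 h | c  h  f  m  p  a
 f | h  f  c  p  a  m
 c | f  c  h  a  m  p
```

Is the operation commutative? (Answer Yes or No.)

Check whether the table is symmetric across its main diagonal.
Every entry (row x, col y) equals the entry (row y, col x), so Γ is abelian.

Yes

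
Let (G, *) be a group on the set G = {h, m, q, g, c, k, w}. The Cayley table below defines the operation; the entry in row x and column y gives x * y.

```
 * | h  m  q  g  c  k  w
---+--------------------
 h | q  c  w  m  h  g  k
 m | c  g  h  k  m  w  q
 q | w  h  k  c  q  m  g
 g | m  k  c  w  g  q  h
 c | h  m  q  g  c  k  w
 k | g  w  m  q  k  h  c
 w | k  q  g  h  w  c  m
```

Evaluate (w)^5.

w^1 = w
w^2 = w * w = m
w^3 = m * w = q
w^4 = q * w = g
w^5 = g * w = h

h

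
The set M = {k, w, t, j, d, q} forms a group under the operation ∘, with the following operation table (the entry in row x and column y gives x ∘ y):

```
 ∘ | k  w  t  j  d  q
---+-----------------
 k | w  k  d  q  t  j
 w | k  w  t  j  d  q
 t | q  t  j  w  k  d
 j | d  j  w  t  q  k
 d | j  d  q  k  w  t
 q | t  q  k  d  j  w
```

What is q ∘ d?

j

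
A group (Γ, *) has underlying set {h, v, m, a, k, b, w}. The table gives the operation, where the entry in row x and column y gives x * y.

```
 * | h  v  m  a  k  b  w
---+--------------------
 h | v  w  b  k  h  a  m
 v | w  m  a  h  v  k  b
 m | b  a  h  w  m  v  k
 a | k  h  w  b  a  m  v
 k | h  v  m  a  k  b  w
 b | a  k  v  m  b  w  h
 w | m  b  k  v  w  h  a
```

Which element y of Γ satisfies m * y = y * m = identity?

First locate the identity: row k matches the header, so k is the identity.
Scan row m for k: m * w = k. Hence m^(-1) = w.

w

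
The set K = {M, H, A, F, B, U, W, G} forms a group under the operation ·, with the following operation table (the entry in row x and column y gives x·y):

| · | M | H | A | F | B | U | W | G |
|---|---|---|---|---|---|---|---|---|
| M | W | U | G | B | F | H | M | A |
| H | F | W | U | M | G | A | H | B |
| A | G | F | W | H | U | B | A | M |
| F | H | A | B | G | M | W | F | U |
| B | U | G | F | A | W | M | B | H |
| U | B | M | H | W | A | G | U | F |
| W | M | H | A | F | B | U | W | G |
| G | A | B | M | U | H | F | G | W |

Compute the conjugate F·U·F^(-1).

U

The identity is W. In row F, the entry W sits in column U, so F^(-1) = U.
F·U = W
W·U = U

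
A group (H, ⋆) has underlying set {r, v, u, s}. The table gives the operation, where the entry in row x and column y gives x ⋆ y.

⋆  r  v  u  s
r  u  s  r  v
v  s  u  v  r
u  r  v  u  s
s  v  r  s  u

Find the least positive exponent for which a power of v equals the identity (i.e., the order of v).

2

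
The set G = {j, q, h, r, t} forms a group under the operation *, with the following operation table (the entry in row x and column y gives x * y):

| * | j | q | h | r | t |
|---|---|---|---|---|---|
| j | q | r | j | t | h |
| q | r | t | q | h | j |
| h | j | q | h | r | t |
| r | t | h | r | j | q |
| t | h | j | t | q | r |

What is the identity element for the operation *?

h

The identity e satisfies e * x = x for all x, so its row in the table reproduces the column headers.
Row h reads: j, q, h, r, t — exactly the header order. So h is the identity.
(Structurally, G here is isomorphic to the cyclic group Z_5.)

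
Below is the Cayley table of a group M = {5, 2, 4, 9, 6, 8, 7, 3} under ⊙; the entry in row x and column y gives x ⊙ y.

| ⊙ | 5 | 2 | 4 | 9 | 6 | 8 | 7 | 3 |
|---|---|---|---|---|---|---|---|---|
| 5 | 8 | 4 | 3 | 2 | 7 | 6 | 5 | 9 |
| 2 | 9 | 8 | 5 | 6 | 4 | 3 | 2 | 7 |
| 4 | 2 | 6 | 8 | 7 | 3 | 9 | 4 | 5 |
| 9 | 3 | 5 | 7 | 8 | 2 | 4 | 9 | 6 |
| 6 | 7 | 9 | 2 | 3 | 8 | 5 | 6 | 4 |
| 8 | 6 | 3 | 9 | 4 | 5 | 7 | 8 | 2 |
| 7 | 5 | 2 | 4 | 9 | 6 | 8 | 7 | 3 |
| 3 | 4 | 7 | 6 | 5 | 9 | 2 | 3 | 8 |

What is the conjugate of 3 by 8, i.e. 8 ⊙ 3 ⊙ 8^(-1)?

The identity is 7. In row 8, the entry 7 sits in column 8, so 8^(-1) = 8.
8 ⊙ 3 = 2
2 ⊙ 8 = 3

3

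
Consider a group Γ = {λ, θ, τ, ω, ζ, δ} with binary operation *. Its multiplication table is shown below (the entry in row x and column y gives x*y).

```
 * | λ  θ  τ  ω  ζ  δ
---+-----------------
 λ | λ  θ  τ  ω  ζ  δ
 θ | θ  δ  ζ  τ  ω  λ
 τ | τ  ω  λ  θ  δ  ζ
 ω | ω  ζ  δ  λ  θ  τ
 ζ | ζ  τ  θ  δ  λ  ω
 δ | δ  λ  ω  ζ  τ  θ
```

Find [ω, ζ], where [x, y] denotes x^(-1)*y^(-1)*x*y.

Identity is λ; from the table ω^(-1) = ω and ζ^(-1) = ζ.
ω*ζ = θ
θ*ω = τ
τ*ζ = δ

δ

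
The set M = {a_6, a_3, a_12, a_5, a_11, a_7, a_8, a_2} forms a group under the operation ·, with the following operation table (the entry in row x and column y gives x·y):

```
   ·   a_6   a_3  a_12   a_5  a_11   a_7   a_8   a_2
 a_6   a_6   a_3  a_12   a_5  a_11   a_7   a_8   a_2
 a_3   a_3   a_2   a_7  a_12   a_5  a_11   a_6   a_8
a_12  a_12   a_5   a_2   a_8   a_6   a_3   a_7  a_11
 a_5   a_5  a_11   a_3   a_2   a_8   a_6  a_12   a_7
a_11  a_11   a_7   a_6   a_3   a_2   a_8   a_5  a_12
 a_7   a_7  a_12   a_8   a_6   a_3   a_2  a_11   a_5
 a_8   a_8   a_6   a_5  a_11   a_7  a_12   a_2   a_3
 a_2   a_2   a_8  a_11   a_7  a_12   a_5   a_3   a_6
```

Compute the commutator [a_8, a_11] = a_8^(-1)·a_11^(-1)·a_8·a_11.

Identity is a_6; from the table a_8^(-1) = a_3 and a_11^(-1) = a_12.
a_3·a_12 = a_7
a_7·a_8 = a_11
a_11·a_11 = a_2
(Structurally, M here is isomorphic to the quaternion group Q_8.)

a_2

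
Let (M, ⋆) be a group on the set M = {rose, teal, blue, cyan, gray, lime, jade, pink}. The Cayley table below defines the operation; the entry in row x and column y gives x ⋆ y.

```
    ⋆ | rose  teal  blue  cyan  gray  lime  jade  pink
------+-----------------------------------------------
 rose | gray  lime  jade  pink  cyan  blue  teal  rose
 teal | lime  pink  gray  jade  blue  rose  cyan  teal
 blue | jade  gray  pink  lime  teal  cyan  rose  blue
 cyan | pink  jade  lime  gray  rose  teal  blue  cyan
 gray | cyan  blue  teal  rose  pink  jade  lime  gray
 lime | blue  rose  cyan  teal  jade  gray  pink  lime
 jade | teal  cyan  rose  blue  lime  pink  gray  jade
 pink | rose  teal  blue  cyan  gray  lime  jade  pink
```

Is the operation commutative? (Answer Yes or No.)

Yes

Check whether the table is symmetric across its main diagonal.
Every entry (row x, col y) equals the entry (row y, col x), so M is abelian.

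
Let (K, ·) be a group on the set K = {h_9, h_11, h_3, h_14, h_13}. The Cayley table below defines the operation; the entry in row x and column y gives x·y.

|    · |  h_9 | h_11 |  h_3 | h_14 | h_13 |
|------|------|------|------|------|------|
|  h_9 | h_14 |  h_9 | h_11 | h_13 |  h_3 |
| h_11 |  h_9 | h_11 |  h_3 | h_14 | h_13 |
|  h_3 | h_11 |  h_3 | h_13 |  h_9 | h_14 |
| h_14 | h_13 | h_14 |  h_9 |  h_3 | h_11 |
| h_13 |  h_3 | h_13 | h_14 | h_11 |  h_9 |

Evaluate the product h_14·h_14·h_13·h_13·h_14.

h_14

h_14·h_14 = h_3
h_3·h_13 = h_14
h_14·h_13 = h_11
h_11·h_14 = h_14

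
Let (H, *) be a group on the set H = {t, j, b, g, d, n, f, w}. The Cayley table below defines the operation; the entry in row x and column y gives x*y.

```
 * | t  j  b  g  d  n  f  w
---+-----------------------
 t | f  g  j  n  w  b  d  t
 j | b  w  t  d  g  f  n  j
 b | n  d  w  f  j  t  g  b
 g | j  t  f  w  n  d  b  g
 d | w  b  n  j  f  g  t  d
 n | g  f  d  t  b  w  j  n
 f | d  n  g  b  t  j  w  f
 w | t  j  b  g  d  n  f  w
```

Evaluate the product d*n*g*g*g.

w

d*n = g
g*g = w
w*g = g
g*g = w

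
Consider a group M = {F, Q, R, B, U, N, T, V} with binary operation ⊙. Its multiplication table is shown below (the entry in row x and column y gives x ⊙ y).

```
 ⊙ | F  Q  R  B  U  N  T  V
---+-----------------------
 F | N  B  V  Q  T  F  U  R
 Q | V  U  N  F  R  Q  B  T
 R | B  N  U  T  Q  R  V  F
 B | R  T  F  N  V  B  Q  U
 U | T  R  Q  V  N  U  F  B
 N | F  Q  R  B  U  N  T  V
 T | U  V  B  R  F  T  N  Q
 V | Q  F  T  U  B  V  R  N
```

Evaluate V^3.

V^1 = V
V^2 = V ⊙ V = N
V^3 = N ⊙ V = V

V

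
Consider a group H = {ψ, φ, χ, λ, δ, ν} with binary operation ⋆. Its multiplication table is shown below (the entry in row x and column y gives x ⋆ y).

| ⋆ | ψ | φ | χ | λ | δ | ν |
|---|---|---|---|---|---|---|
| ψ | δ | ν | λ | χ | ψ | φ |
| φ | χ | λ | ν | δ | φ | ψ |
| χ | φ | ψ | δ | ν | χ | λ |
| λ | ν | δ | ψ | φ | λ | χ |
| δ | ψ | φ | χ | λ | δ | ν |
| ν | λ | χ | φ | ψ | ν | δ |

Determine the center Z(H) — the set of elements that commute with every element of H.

An element z is central iff its row equals its column in the table.
For φ: φ ⋆ χ = ν ≠ ψ = χ ⋆ φ, so φ ∉ Z.
Checking each element this way leaves Z(H) = {δ}.

{δ}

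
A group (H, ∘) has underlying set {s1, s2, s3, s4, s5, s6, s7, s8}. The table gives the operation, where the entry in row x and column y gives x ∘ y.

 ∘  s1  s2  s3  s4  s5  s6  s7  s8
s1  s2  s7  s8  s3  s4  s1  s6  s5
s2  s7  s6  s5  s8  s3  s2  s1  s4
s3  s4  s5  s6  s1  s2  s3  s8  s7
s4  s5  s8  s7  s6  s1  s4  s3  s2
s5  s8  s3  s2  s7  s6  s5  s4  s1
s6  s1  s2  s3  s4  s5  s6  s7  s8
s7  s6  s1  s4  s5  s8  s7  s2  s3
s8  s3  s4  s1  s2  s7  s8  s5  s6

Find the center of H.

An element z is central iff its row equals its column in the table.
For s8: s8 ∘ s7 = s5 ≠ s3 = s7 ∘ s8, so s8 ∉ Z.
Checking each element this way leaves Z(H) = {s2, s6}.
(Structurally, H here is isomorphic to the dihedral group D_4.)

{s2, s6}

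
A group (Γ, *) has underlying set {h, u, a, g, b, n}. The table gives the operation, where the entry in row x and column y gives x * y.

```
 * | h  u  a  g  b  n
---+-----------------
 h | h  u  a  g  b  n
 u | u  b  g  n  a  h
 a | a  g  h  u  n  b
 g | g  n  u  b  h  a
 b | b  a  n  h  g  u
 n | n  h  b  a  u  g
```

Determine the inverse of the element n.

First locate the identity: row h matches the header, so h is the identity.
Scan row n for h: n * u = h. Hence n^(-1) = u.
(Structurally, Γ here is isomorphic to the cyclic group Z_6.)

u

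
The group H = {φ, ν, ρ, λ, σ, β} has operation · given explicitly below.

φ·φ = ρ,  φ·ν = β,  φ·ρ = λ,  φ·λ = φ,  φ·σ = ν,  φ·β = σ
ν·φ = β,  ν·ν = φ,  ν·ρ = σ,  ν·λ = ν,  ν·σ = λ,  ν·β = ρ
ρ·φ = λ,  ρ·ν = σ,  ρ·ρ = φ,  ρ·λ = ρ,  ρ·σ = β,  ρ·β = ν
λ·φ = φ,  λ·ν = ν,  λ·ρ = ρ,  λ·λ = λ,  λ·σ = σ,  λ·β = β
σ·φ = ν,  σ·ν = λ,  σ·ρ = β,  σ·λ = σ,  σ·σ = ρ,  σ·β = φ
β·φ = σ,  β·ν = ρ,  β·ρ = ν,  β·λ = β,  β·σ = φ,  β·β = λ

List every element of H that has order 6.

Identity is λ. Compute the order of each non-identity element by repeated multiplication:
  φ: φ → ρ → λ  (order 3)
  ν: ν → φ → β → ρ → σ → λ  (order 6)
  ρ: ρ → φ → λ  (order 3)
  σ: σ → ρ → β → φ → ν → λ  (order 6)
  β: β → λ  (order 2)
Elements of order 6: {ν, σ}.

{ν, σ}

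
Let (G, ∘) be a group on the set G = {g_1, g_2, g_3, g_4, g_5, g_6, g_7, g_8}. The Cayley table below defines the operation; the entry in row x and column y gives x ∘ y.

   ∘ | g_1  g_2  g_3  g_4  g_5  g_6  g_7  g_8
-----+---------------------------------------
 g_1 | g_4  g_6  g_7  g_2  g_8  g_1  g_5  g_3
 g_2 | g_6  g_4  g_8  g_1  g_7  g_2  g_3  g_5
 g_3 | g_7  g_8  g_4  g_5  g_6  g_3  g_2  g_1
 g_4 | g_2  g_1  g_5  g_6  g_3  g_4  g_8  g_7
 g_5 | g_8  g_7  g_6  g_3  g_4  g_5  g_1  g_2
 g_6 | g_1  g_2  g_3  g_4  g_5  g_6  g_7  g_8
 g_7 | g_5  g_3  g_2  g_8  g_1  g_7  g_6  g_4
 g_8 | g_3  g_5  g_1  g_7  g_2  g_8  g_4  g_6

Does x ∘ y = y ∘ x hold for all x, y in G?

Check whether the table is symmetric across its main diagonal.
Every entry (row x, col y) equals the entry (row y, col x), so G is abelian.

Yes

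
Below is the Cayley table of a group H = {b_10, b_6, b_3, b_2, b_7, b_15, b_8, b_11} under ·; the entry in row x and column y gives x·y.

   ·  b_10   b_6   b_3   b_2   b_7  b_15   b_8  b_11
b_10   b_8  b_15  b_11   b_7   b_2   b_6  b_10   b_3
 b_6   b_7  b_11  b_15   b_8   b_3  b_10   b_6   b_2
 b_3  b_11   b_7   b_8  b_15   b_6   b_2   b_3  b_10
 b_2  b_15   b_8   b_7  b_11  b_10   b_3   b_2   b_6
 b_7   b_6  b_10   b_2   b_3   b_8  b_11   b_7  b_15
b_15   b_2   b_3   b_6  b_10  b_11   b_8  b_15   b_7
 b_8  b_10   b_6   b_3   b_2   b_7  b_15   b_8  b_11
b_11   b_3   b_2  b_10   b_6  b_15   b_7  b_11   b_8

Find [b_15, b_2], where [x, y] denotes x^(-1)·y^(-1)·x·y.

b_11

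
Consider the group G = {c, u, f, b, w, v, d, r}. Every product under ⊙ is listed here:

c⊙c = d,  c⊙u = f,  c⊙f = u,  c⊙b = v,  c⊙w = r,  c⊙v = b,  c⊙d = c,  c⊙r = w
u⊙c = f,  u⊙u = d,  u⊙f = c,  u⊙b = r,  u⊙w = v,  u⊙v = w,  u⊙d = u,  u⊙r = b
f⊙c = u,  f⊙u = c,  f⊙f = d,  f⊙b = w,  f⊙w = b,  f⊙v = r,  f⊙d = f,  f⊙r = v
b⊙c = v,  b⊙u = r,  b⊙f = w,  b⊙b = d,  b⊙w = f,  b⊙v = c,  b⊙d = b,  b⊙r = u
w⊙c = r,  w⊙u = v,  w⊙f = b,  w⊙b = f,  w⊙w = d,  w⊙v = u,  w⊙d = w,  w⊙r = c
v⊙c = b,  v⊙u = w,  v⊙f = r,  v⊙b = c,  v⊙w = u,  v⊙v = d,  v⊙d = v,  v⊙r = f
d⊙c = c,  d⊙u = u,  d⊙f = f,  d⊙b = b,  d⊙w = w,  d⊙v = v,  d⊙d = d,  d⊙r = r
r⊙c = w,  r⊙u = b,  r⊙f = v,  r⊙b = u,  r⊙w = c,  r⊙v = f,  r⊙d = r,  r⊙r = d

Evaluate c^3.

c^1 = c
c^2 = c ⊙ c = d
c^3 = d ⊙ c = c

c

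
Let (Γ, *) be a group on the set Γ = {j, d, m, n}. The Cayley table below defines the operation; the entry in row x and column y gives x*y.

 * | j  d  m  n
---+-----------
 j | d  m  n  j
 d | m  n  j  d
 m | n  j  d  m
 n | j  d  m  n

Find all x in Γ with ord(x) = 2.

Identity is n. Compute the order of each non-identity element by repeated multiplication:
  j: j → d → m → n  (order 4)
  d: d → n  (order 2)
  m: m → d → j → n  (order 4)
Elements of order 2: {d}.

{d}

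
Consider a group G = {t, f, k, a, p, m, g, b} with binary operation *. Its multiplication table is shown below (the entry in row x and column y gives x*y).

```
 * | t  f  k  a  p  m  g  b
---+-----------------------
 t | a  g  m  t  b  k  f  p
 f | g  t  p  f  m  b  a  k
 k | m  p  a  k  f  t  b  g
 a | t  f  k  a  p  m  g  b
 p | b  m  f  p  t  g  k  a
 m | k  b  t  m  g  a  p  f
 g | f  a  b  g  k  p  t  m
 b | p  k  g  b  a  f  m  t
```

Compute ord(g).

The identity element is a (its row matches the header).
g^1 = g
g^2 = g*g = t
g^3 = t*g = f
g^4 = f*g = a
The first power of g equal to the identity is g^4, so ord(g) = 4.

4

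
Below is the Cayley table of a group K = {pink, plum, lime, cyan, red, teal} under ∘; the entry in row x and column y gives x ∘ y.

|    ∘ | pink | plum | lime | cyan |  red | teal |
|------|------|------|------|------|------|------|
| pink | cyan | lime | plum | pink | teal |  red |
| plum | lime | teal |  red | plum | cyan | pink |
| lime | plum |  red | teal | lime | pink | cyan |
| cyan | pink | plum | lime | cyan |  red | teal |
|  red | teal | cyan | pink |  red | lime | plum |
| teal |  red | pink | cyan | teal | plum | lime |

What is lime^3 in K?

lime^1 = lime
lime^2 = lime ∘ lime = teal
lime^3 = teal ∘ lime = cyan

cyan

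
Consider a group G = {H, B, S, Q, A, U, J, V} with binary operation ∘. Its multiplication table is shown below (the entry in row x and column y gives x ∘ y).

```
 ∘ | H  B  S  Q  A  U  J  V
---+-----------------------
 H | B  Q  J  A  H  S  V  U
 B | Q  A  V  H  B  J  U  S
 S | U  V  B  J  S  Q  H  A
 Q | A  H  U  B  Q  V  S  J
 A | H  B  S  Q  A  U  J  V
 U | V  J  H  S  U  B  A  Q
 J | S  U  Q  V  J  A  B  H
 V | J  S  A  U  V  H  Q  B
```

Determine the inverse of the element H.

First locate the identity: row A matches the header, so A is the identity.
Scan row H for A: H ∘ Q = A. Hence H^(-1) = Q.
(Structurally, G here is isomorphic to the quaternion group Q_8.)

Q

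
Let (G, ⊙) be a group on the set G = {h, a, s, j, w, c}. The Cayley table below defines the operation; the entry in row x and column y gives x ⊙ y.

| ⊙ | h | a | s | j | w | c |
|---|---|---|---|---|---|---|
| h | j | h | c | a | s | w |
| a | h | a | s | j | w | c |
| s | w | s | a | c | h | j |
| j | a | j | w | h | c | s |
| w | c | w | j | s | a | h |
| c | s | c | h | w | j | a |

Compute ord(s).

The identity element is a (its row matches the header).
s^1 = s
s^2 = s ⊙ s = a
The first power of s equal to the identity is s^2, so ord(s) = 2.
(Structurally, G here is isomorphic to the symmetric group S_3.)

2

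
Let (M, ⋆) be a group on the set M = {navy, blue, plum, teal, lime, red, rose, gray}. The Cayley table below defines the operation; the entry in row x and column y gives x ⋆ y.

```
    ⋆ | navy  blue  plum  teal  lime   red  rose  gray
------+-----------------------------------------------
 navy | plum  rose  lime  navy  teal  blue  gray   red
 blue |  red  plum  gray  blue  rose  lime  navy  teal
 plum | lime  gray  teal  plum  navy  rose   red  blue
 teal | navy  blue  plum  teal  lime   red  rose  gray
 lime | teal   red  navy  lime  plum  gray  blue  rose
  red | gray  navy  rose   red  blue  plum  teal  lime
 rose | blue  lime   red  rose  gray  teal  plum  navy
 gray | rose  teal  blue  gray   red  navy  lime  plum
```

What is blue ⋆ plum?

gray

Read row blue, column plum: blue ⋆ plum = gray.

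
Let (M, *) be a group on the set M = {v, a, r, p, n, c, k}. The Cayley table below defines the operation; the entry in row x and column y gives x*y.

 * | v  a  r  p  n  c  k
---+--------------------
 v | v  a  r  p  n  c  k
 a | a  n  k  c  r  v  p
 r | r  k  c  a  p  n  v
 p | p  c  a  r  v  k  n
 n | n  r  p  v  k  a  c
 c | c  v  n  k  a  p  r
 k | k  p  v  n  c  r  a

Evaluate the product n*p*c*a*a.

n*p = v
v*c = c
c*a = v
v*a = a

a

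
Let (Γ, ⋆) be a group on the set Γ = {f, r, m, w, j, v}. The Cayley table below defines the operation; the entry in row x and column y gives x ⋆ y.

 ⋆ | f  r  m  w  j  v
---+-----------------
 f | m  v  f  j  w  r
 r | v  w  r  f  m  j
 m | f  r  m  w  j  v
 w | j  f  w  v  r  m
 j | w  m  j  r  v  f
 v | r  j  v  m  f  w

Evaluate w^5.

v

w^1 = w
w^2 = w ⋆ w = v
w^3 = v ⋆ w = m
w^4 = m ⋆ w = w
w^5 = w ⋆ w = v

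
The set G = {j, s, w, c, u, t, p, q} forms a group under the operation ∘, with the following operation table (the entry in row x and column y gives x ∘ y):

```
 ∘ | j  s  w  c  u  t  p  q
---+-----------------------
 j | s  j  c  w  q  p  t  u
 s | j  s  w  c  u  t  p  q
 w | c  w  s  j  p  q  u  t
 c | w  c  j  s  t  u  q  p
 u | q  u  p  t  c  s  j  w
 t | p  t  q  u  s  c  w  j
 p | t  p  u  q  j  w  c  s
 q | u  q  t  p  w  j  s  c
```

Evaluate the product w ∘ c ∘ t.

w ∘ c = j
j ∘ t = p

p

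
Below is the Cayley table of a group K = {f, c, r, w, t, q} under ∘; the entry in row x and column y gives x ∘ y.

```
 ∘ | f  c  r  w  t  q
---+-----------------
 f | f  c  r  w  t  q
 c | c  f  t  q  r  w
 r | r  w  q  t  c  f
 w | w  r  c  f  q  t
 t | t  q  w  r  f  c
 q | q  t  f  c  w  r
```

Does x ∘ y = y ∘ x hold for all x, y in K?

q ∘ w = c but w ∘ q = t.
Since q and w do not commute, K is not abelian.

No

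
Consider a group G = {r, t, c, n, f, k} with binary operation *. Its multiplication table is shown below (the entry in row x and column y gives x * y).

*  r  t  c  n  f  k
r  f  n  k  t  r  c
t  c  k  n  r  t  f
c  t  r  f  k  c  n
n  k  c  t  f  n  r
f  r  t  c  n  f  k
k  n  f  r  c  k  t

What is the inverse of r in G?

First locate the identity: row f matches the header, so f is the identity.
Scan row r for f: r * r = f. Hence r^(-1) = r.

r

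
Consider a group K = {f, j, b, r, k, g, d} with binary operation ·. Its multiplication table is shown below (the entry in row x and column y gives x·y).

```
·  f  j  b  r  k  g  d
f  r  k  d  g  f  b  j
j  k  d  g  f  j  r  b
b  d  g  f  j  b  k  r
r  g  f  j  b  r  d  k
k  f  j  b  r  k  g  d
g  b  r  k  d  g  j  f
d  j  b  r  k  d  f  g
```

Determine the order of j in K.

7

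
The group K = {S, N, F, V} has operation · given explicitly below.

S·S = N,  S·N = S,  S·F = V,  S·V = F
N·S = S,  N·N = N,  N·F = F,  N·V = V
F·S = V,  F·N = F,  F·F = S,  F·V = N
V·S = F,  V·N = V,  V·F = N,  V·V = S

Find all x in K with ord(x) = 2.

Identity is N. Compute the order of each non-identity element by repeated multiplication:
  S: S → N  (order 2)
  F: F → S → V → N  (order 4)
  V: V → S → F → N  (order 4)
Elements of order 2: {S}.

{S}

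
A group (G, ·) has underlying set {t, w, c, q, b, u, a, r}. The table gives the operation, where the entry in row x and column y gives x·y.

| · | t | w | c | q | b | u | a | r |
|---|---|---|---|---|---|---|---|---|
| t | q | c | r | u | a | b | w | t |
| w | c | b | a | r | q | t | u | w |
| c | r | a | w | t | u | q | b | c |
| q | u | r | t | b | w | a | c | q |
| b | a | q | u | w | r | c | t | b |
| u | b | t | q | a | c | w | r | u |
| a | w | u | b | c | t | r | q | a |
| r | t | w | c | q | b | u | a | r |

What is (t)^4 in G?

b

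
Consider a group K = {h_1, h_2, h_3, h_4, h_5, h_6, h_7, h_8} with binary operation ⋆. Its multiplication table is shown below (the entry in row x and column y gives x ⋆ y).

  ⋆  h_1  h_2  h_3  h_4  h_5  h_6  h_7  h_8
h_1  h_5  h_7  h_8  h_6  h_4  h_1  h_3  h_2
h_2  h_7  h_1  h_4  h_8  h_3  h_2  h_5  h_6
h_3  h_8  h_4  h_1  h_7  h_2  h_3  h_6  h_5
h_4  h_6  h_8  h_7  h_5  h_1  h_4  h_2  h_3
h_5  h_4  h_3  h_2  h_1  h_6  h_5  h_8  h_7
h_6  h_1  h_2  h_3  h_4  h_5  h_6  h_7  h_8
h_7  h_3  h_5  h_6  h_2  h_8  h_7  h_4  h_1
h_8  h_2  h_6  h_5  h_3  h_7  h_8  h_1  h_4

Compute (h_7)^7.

h_7^1 = h_7
h_7^2 = h_7 ⋆ h_7 = h_4
h_7^3 = h_4 ⋆ h_7 = h_2
h_7^4 = h_2 ⋆ h_7 = h_5
h_7^5 = h_5 ⋆ h_7 = h_8
h_7^6 = h_8 ⋆ h_7 = h_1
h_7^7 = h_1 ⋆ h_7 = h_3

h_3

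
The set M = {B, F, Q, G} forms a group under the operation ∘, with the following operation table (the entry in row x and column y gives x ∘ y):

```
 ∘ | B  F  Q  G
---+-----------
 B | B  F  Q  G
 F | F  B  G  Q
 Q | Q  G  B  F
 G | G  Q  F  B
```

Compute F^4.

F^1 = F
F^2 = F ∘ F = B
F^3 = B ∘ F = F
F^4 = F ∘ F = B

B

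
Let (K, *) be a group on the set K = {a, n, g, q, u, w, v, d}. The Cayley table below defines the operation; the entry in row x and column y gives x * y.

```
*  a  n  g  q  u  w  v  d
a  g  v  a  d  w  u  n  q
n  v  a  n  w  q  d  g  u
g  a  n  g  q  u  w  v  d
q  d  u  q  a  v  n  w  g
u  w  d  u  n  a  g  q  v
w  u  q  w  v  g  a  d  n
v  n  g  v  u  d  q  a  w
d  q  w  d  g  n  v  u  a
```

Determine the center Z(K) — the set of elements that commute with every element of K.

An element z is central iff its row equals its column in the table.
For d: d * u = n ≠ v = u * d, so d ∉ Z.
Checking each element this way leaves Z(K) = {a, g}.

{a, g}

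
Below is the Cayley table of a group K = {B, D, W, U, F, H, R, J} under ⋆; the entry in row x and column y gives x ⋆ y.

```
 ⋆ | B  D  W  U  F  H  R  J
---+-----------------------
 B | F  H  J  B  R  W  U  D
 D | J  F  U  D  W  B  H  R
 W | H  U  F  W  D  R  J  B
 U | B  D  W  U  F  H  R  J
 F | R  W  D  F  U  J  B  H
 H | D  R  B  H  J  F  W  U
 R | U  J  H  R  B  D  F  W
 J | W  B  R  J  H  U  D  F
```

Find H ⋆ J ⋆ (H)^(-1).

The identity is U. In row H, the entry U sits in column J, so H^(-1) = J.
H ⋆ J = U
U ⋆ J = J

J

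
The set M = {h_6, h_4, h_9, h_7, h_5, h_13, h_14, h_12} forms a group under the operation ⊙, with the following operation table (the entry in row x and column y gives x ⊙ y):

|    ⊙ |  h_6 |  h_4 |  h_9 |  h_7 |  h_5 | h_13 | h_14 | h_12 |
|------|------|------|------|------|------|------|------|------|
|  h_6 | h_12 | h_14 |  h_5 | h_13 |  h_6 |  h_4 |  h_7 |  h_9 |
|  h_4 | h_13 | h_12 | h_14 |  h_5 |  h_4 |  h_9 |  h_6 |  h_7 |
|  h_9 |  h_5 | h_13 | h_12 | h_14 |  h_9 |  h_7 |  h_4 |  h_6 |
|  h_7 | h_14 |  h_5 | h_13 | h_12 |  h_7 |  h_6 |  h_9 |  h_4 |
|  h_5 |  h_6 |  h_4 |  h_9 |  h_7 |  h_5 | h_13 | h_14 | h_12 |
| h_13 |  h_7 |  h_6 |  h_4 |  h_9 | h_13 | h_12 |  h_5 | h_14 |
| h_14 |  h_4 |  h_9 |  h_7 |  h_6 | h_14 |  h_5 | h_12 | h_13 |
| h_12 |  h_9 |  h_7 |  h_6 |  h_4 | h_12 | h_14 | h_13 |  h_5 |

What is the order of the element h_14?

The identity element is h_5 (its row matches the header).
h_14^1 = h_14
h_14^2 = h_14 ⊙ h_14 = h_12
h_14^3 = h_12 ⊙ h_14 = h_13
h_14^4 = h_13 ⊙ h_14 = h_5
The first power of h_14 equal to the identity is h_14^4, so ord(h_14) = 4.

4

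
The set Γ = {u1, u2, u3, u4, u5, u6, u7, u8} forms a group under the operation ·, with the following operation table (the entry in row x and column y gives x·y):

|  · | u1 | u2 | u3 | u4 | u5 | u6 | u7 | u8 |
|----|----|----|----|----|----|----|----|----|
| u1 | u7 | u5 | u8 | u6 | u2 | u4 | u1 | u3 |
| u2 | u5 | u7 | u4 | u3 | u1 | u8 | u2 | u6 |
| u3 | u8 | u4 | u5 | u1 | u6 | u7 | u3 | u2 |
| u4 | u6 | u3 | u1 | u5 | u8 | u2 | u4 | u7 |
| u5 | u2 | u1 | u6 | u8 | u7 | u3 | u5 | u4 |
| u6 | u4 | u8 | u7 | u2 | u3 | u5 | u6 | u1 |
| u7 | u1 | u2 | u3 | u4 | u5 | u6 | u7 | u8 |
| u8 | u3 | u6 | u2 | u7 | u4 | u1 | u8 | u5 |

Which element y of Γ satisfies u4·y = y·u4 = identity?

First locate the identity: row u7 matches the header, so u7 is the identity.
Scan row u4 for u7: u4·u8 = u7. Hence u4^(-1) = u8.

u8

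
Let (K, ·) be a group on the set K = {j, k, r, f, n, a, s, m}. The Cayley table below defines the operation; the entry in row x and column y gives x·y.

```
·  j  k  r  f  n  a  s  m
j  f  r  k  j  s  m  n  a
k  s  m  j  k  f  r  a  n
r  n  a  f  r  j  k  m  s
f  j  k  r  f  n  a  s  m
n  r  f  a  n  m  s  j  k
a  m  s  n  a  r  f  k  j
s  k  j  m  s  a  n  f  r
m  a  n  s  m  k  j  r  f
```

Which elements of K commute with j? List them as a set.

Compare row j with column j entry by entry.
a·j = m = j·a, so a commutes with j.
s·j = k but j·s = n, so s does not.
Collecting the elements that commute with j: C(j) = {a, f, j, m}.

{a, f, j, m}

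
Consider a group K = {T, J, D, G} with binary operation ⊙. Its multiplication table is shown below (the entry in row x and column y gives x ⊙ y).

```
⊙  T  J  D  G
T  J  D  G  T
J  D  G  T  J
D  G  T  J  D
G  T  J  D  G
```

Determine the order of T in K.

The identity element is G (its row matches the header).
T^1 = T
T^2 = T ⊙ T = J
T^3 = J ⊙ T = D
T^4 = D ⊙ T = G
The first power of T equal to the identity is T^4, so ord(T) = 4.

4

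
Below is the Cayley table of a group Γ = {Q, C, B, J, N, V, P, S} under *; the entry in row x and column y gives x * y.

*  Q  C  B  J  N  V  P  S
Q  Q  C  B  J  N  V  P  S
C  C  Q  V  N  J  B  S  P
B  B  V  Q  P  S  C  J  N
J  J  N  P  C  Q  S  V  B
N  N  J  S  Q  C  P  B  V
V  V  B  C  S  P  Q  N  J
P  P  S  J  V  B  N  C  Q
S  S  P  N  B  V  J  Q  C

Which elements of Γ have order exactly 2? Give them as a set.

Identity is Q. Compute the order of each non-identity element by repeated multiplication:
  C: C → Q  (order 2)
  B: B → Q  (order 2)
  J: J → C → N → Q  (order 4)
  N: N → C → J → Q  (order 4)
  V: V → Q  (order 2)
  P: P → C → S → Q  (order 4)
  S: S → C → P → Q  (order 4)
Elements of order 2: {B, C, V}.
(Structurally, Γ here is isomorphic to Z_2 x Z_4.)

{B, C, V}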